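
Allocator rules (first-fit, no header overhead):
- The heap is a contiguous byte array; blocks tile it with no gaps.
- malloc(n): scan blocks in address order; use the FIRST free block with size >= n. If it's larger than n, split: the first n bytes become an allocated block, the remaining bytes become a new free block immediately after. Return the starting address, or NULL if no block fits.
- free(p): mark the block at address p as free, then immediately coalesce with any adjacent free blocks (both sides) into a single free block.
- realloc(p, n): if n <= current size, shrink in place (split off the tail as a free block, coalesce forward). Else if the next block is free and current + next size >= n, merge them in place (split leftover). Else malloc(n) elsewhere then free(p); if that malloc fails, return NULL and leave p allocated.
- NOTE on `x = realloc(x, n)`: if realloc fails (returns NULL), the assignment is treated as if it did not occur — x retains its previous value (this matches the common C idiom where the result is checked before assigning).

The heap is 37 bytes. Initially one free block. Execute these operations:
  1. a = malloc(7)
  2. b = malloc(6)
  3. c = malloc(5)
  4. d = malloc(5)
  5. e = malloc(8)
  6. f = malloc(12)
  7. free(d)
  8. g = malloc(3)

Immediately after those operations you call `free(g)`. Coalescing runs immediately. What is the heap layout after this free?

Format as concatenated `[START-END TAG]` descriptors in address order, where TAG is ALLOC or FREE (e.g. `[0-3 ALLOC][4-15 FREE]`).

Op 1: a = malloc(7) -> a = 0; heap: [0-6 ALLOC][7-36 FREE]
Op 2: b = malloc(6) -> b = 7; heap: [0-6 ALLOC][7-12 ALLOC][13-36 FREE]
Op 3: c = malloc(5) -> c = 13; heap: [0-6 ALLOC][7-12 ALLOC][13-17 ALLOC][18-36 FREE]
Op 4: d = malloc(5) -> d = 18; heap: [0-6 ALLOC][7-12 ALLOC][13-17 ALLOC][18-22 ALLOC][23-36 FREE]
Op 5: e = malloc(8) -> e = 23; heap: [0-6 ALLOC][7-12 ALLOC][13-17 ALLOC][18-22 ALLOC][23-30 ALLOC][31-36 FREE]
Op 6: f = malloc(12) -> f = NULL; heap: [0-6 ALLOC][7-12 ALLOC][13-17 ALLOC][18-22 ALLOC][23-30 ALLOC][31-36 FREE]
Op 7: free(d) -> (freed d); heap: [0-6 ALLOC][7-12 ALLOC][13-17 ALLOC][18-22 FREE][23-30 ALLOC][31-36 FREE]
Op 8: g = malloc(3) -> g = 18; heap: [0-6 ALLOC][7-12 ALLOC][13-17 ALLOC][18-20 ALLOC][21-22 FREE][23-30 ALLOC][31-36 FREE]
free(g): g = 18 -> block [18-20 ALLOC]; mark free, coalesce with adjacent free neighbors -> [0-6 ALLOC][7-12 ALLOC][13-17 ALLOC][18-22 FREE][23-30 ALLOC][31-36 FREE]

Answer: [0-6 ALLOC][7-12 ALLOC][13-17 ALLOC][18-22 FREE][23-30 ALLOC][31-36 FREE]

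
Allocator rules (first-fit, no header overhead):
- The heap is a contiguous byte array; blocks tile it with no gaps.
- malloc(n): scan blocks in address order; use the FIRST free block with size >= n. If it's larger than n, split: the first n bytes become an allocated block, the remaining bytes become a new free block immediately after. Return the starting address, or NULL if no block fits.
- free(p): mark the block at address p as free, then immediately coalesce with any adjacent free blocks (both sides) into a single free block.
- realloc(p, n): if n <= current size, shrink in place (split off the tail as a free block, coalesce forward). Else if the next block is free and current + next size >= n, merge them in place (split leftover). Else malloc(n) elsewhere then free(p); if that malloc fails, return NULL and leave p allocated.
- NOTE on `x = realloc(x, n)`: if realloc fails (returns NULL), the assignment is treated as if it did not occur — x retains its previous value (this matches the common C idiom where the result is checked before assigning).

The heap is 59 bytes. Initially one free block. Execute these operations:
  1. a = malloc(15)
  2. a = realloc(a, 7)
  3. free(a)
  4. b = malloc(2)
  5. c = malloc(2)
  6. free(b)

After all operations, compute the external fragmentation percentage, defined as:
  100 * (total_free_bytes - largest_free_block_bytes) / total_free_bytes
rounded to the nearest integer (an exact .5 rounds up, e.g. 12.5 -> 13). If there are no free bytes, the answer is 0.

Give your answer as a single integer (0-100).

Op 1: a = malloc(15) -> a = 0; heap: [0-14 ALLOC][15-58 FREE]
Op 2: a = realloc(a, 7) -> a = 0; heap: [0-6 ALLOC][7-58 FREE]
Op 3: free(a) -> (freed a); heap: [0-58 FREE]
Op 4: b = malloc(2) -> b = 0; heap: [0-1 ALLOC][2-58 FREE]
Op 5: c = malloc(2) -> c = 2; heap: [0-1 ALLOC][2-3 ALLOC][4-58 FREE]
Op 6: free(b) -> (freed b); heap: [0-1 FREE][2-3 ALLOC][4-58 FREE]
Free blocks: [2 55] total_free=57 largest=55 -> 100*(57-55)/57 = 200/57 ≈ 3.509 -> rounds to 4

Answer: 4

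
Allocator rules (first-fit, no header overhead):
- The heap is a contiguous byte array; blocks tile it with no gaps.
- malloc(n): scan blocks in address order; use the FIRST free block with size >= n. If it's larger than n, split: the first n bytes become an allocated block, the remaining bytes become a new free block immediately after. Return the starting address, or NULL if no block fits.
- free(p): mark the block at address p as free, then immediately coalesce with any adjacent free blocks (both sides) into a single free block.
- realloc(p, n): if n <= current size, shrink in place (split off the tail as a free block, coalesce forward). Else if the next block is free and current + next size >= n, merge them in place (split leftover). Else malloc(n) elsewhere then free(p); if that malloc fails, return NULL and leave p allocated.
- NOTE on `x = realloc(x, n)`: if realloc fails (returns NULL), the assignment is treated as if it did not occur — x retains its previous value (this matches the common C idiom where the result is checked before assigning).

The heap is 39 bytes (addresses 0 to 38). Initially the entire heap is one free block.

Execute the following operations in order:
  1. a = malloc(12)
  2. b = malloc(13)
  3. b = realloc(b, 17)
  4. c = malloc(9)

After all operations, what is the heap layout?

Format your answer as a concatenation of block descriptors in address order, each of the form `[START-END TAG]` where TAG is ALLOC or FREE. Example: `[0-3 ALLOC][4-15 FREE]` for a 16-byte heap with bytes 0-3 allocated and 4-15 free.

Answer: [0-11 ALLOC][12-28 ALLOC][29-37 ALLOC][38-38 FREE]

Derivation:
Op 1: a = malloc(12) -> a = 0; heap: [0-11 ALLOC][12-38 FREE]
Op 2: b = malloc(13) -> b = 12; heap: [0-11 ALLOC][12-24 ALLOC][25-38 FREE]
Op 3: b = realloc(b, 17) -> b = 12; heap: [0-11 ALLOC][12-28 ALLOC][29-38 FREE]
Op 4: c = malloc(9) -> c = 29; heap: [0-11 ALLOC][12-28 ALLOC][29-37 ALLOC][38-38 FREE]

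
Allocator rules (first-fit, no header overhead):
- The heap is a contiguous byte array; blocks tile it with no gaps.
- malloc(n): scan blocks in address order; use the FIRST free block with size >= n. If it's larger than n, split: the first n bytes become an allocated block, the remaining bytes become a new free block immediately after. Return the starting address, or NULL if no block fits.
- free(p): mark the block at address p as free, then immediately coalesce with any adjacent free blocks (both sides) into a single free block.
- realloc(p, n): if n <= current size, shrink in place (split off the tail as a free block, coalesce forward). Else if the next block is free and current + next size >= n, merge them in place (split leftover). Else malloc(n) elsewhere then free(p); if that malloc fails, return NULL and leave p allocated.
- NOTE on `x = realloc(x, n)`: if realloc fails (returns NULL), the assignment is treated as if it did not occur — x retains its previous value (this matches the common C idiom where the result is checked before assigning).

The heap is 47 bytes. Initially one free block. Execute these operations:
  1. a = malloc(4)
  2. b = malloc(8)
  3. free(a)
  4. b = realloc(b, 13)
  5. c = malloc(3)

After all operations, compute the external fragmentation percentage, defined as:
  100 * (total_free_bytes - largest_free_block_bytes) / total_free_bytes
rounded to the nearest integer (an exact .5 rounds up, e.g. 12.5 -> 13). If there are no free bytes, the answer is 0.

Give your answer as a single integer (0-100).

Answer: 3

Derivation:
Op 1: a = malloc(4) -> a = 0; heap: [0-3 ALLOC][4-46 FREE]
Op 2: b = malloc(8) -> b = 4; heap: [0-3 ALLOC][4-11 ALLOC][12-46 FREE]
Op 3: free(a) -> (freed a); heap: [0-3 FREE][4-11 ALLOC][12-46 FREE]
Op 4: b = realloc(b, 13) -> b = 4; heap: [0-3 FREE][4-16 ALLOC][17-46 FREE]
Op 5: c = malloc(3) -> c = 0; heap: [0-2 ALLOC][3-3 FREE][4-16 ALLOC][17-46 FREE]
Free blocks: [1 30] total_free=31 largest=30 -> 100*(31-30)/31 = 100/31 ≈ 3.226 -> rounds to 3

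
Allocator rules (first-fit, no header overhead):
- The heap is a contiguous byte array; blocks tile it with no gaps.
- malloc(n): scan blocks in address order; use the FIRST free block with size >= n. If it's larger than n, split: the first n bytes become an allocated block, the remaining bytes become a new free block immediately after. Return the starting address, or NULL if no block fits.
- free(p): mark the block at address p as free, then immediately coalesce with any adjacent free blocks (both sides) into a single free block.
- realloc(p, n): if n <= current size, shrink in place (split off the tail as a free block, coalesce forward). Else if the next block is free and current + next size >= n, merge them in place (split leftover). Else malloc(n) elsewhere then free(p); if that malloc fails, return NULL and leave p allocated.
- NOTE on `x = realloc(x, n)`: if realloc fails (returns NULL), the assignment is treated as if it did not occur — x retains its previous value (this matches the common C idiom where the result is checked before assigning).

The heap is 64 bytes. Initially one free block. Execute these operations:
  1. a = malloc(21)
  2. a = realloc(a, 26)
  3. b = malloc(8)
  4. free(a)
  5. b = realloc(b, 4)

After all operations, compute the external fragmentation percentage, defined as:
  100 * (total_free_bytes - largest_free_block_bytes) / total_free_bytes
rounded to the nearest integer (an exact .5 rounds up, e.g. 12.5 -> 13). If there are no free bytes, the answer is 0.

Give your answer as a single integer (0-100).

Op 1: a = malloc(21) -> a = 0; heap: [0-20 ALLOC][21-63 FREE]
Op 2: a = realloc(a, 26) -> a = 0; heap: [0-25 ALLOC][26-63 FREE]
Op 3: b = malloc(8) -> b = 26; heap: [0-25 ALLOC][26-33 ALLOC][34-63 FREE]
Op 4: free(a) -> (freed a); heap: [0-25 FREE][26-33 ALLOC][34-63 FREE]
Op 5: b = realloc(b, 4) -> b = 26; heap: [0-25 FREE][26-29 ALLOC][30-63 FREE]
Free blocks: [26 34] total_free=60 largest=34 -> 100*(60-34)/60 = 2600/60 ≈ 43.333 -> rounds to 43

Answer: 43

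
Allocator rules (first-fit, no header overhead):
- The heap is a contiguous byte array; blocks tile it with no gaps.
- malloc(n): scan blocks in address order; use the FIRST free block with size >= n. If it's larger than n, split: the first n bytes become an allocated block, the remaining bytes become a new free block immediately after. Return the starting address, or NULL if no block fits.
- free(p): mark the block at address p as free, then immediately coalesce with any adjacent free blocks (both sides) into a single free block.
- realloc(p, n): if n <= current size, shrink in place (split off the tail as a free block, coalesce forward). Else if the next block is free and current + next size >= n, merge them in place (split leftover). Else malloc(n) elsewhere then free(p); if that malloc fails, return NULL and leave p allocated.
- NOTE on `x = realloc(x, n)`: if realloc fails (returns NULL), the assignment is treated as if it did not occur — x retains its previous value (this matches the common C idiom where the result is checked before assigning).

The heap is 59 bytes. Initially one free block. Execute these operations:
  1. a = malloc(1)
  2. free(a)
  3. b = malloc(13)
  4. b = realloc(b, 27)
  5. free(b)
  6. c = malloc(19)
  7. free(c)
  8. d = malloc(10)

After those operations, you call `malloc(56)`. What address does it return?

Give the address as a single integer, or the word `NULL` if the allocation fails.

Op 1: a = malloc(1) -> a = 0; heap: [0-0 ALLOC][1-58 FREE]
Op 2: free(a) -> (freed a); heap: [0-58 FREE]
Op 3: b = malloc(13) -> b = 0; heap: [0-12 ALLOC][13-58 FREE]
Op 4: b = realloc(b, 27) -> b = 0; heap: [0-26 ALLOC][27-58 FREE]
Op 5: free(b) -> (freed b); heap: [0-58 FREE]
Op 6: c = malloc(19) -> c = 0; heap: [0-18 ALLOC][19-58 FREE]
Op 7: free(c) -> (freed c); heap: [0-58 FREE]
Op 8: d = malloc(10) -> d = 0; heap: [0-9 ALLOC][10-58 FREE]
malloc(56): first-fit scan over [0-9 ALLOC][10-58 FREE] -> NULL

Answer: NULL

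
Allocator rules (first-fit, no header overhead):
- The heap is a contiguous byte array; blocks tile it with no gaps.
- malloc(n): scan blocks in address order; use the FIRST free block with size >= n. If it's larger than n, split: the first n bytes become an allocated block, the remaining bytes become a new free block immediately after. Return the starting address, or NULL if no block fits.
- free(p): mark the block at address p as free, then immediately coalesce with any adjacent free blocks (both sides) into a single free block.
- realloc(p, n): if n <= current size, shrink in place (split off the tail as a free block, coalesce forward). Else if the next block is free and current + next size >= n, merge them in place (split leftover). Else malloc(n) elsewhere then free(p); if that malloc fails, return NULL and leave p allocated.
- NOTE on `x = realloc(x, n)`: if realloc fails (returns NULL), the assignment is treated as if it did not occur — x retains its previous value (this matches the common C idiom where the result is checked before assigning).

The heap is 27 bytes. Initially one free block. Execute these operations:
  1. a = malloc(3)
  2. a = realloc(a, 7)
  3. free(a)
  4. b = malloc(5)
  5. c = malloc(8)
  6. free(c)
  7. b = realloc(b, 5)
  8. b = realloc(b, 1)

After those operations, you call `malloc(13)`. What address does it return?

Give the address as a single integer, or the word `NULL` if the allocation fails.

Op 1: a = malloc(3) -> a = 0; heap: [0-2 ALLOC][3-26 FREE]
Op 2: a = realloc(a, 7) -> a = 0; heap: [0-6 ALLOC][7-26 FREE]
Op 3: free(a) -> (freed a); heap: [0-26 FREE]
Op 4: b = malloc(5) -> b = 0; heap: [0-4 ALLOC][5-26 FREE]
Op 5: c = malloc(8) -> c = 5; heap: [0-4 ALLOC][5-12 ALLOC][13-26 FREE]
Op 6: free(c) -> (freed c); heap: [0-4 ALLOC][5-26 FREE]
Op 7: b = realloc(b, 5) -> b = 0; heap: [0-4 ALLOC][5-26 FREE]
Op 8: b = realloc(b, 1) -> b = 0; heap: [0-0 ALLOC][1-26 FREE]
malloc(13): first-fit scan over [0-0 ALLOC][1-26 FREE] -> 1

Answer: 1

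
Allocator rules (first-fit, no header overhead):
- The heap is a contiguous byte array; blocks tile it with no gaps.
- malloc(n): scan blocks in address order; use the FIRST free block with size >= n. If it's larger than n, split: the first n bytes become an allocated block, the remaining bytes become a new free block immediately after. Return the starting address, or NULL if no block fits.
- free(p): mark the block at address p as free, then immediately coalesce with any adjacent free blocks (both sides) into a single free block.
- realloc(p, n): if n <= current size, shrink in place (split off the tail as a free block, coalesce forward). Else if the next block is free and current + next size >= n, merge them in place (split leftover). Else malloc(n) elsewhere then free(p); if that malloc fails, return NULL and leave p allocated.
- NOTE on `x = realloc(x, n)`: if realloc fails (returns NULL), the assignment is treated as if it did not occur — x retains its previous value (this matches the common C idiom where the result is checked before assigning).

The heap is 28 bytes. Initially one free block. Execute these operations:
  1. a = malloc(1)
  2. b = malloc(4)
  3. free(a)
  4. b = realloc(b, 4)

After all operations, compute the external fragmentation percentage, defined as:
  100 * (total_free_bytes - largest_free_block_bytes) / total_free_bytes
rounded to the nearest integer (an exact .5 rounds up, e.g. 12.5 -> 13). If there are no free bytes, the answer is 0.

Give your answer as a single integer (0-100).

Op 1: a = malloc(1) -> a = 0; heap: [0-0 ALLOC][1-27 FREE]
Op 2: b = malloc(4) -> b = 1; heap: [0-0 ALLOC][1-4 ALLOC][5-27 FREE]
Op 3: free(a) -> (freed a); heap: [0-0 FREE][1-4 ALLOC][5-27 FREE]
Op 4: b = realloc(b, 4) -> b = 1; heap: [0-0 FREE][1-4 ALLOC][5-27 FREE]
Free blocks: [1 23] total_free=24 largest=23 -> 100*(24-23)/24 = 100/24 ≈ 4.167 -> rounds to 4

Answer: 4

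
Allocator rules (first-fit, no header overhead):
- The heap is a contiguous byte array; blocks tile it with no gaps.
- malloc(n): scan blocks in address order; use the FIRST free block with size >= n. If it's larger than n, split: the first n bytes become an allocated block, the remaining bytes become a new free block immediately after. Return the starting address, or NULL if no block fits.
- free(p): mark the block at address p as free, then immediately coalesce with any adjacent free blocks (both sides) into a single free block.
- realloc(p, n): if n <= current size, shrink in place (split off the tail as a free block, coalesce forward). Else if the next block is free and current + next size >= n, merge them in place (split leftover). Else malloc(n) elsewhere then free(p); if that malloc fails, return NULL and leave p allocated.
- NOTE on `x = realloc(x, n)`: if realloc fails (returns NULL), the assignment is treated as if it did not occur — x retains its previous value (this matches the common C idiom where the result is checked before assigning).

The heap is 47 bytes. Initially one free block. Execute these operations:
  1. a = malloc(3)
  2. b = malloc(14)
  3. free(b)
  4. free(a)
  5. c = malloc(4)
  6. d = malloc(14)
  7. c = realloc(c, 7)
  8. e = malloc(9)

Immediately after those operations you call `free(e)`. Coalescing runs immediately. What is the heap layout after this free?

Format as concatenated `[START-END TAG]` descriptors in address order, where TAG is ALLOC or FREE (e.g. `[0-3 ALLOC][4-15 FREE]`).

Answer: [0-3 FREE][4-17 ALLOC][18-24 ALLOC][25-46 FREE]

Derivation:
Op 1: a = malloc(3) -> a = 0; heap: [0-2 ALLOC][3-46 FREE]
Op 2: b = malloc(14) -> b = 3; heap: [0-2 ALLOC][3-16 ALLOC][17-46 FREE]
Op 3: free(b) -> (freed b); heap: [0-2 ALLOC][3-46 FREE]
Op 4: free(a) -> (freed a); heap: [0-46 FREE]
Op 5: c = malloc(4) -> c = 0; heap: [0-3 ALLOC][4-46 FREE]
Op 6: d = malloc(14) -> d = 4; heap: [0-3 ALLOC][4-17 ALLOC][18-46 FREE]
Op 7: c = realloc(c, 7) -> c = 18; heap: [0-3 FREE][4-17 ALLOC][18-24 ALLOC][25-46 FREE]
Op 8: e = malloc(9) -> e = 25; heap: [0-3 FREE][4-17 ALLOC][18-24 ALLOC][25-33 ALLOC][34-46 FREE]
free(e): e = 25 -> block [25-33 ALLOC]; mark free, coalesce with adjacent free neighbors -> [0-3 FREE][4-17 ALLOC][18-24 ALLOC][25-46 FREE]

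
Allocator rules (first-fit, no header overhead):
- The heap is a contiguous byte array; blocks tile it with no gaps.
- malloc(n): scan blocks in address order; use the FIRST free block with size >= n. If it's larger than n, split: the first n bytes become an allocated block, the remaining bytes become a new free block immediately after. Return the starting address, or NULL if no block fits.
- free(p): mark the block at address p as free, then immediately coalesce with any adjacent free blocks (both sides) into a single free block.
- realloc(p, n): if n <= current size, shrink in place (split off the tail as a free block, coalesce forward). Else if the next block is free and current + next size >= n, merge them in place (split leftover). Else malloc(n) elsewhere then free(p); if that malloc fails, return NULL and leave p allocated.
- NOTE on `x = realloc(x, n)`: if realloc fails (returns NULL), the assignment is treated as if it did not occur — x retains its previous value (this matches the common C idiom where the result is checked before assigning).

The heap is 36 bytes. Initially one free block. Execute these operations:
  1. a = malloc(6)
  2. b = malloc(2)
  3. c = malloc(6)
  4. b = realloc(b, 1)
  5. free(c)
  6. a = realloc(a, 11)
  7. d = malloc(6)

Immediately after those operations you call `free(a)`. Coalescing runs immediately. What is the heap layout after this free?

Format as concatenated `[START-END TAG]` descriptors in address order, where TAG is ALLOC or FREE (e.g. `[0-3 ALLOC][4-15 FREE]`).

Op 1: a = malloc(6) -> a = 0; heap: [0-5 ALLOC][6-35 FREE]
Op 2: b = malloc(2) -> b = 6; heap: [0-5 ALLOC][6-7 ALLOC][8-35 FREE]
Op 3: c = malloc(6) -> c = 8; heap: [0-5 ALLOC][6-7 ALLOC][8-13 ALLOC][14-35 FREE]
Op 4: b = realloc(b, 1) -> b = 6; heap: [0-5 ALLOC][6-6 ALLOC][7-7 FREE][8-13 ALLOC][14-35 FREE]
Op 5: free(c) -> (freed c); heap: [0-5 ALLOC][6-6 ALLOC][7-35 FREE]
Op 6: a = realloc(a, 11) -> a = 7; heap: [0-5 FREE][6-6 ALLOC][7-17 ALLOC][18-35 FREE]
Op 7: d = malloc(6) -> d = 0; heap: [0-5 ALLOC][6-6 ALLOC][7-17 ALLOC][18-35 FREE]
free(a): a = 7 -> block [7-17 ALLOC]; mark free, coalesce with adjacent free neighbors -> [0-5 ALLOC][6-6 ALLOC][7-35 FREE]

Answer: [0-5 ALLOC][6-6 ALLOC][7-35 FREE]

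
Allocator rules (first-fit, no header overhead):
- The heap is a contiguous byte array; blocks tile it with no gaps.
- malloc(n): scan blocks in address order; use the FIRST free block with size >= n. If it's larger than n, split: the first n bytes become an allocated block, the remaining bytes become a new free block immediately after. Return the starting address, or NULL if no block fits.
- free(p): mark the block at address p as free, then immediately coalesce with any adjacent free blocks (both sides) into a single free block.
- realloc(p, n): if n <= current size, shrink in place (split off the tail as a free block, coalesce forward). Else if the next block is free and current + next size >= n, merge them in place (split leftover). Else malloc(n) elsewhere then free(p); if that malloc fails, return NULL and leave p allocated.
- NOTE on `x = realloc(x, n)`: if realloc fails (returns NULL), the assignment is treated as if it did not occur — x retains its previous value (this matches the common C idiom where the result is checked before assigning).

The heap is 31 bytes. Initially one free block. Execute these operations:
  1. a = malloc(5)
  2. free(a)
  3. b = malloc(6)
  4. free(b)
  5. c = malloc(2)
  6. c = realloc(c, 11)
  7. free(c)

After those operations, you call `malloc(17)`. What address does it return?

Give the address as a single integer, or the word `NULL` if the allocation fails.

Op 1: a = malloc(5) -> a = 0; heap: [0-4 ALLOC][5-30 FREE]
Op 2: free(a) -> (freed a); heap: [0-30 FREE]
Op 3: b = malloc(6) -> b = 0; heap: [0-5 ALLOC][6-30 FREE]
Op 4: free(b) -> (freed b); heap: [0-30 FREE]
Op 5: c = malloc(2) -> c = 0; heap: [0-1 ALLOC][2-30 FREE]
Op 6: c = realloc(c, 11) -> c = 0; heap: [0-10 ALLOC][11-30 FREE]
Op 7: free(c) -> (freed c); heap: [0-30 FREE]
malloc(17): first-fit scan over [0-30 FREE] -> 0

Answer: 0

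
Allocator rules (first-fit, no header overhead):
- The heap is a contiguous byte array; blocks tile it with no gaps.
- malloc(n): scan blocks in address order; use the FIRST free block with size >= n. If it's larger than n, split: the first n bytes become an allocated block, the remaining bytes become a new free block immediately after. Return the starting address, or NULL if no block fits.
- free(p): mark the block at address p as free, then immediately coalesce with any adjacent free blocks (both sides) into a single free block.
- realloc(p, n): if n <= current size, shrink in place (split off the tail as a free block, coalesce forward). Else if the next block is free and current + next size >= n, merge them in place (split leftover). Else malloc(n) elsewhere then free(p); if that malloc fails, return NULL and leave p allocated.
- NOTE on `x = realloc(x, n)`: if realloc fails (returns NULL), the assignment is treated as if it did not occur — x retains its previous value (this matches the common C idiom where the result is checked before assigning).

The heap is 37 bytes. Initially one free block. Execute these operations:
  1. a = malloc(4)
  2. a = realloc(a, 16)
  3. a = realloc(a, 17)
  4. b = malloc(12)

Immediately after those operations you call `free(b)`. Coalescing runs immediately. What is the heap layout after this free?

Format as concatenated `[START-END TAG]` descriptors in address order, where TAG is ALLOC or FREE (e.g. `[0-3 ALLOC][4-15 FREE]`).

Answer: [0-16 ALLOC][17-36 FREE]

Derivation:
Op 1: a = malloc(4) -> a = 0; heap: [0-3 ALLOC][4-36 FREE]
Op 2: a = realloc(a, 16) -> a = 0; heap: [0-15 ALLOC][16-36 FREE]
Op 3: a = realloc(a, 17) -> a = 0; heap: [0-16 ALLOC][17-36 FREE]
Op 4: b = malloc(12) -> b = 17; heap: [0-16 ALLOC][17-28 ALLOC][29-36 FREE]
free(b): b = 17 -> block [17-28 ALLOC]; mark free, coalesce with adjacent free neighbors -> [0-16 ALLOC][17-36 FREE]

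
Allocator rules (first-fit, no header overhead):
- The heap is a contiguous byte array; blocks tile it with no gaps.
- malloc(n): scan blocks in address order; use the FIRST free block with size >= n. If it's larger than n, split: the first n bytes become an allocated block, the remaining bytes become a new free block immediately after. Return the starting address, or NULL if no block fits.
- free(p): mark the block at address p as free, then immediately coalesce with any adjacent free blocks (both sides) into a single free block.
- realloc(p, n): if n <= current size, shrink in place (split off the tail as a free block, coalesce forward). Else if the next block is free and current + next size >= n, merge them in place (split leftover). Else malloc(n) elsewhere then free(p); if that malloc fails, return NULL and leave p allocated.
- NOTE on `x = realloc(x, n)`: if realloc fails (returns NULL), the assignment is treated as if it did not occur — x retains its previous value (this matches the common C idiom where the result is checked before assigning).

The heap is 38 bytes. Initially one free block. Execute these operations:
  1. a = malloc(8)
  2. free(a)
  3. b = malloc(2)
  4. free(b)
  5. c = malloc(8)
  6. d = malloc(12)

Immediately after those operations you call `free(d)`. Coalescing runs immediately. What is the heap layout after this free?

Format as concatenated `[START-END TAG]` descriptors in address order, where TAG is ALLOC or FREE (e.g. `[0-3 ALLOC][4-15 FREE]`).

Op 1: a = malloc(8) -> a = 0; heap: [0-7 ALLOC][8-37 FREE]
Op 2: free(a) -> (freed a); heap: [0-37 FREE]
Op 3: b = malloc(2) -> b = 0; heap: [0-1 ALLOC][2-37 FREE]
Op 4: free(b) -> (freed b); heap: [0-37 FREE]
Op 5: c = malloc(8) -> c = 0; heap: [0-7 ALLOC][8-37 FREE]
Op 6: d = malloc(12) -> d = 8; heap: [0-7 ALLOC][8-19 ALLOC][20-37 FREE]
free(d): d = 8 -> block [8-19 ALLOC]; mark free, coalesce with adjacent free neighbors -> [0-7 ALLOC][8-37 FREE]

Answer: [0-7 ALLOC][8-37 FREE]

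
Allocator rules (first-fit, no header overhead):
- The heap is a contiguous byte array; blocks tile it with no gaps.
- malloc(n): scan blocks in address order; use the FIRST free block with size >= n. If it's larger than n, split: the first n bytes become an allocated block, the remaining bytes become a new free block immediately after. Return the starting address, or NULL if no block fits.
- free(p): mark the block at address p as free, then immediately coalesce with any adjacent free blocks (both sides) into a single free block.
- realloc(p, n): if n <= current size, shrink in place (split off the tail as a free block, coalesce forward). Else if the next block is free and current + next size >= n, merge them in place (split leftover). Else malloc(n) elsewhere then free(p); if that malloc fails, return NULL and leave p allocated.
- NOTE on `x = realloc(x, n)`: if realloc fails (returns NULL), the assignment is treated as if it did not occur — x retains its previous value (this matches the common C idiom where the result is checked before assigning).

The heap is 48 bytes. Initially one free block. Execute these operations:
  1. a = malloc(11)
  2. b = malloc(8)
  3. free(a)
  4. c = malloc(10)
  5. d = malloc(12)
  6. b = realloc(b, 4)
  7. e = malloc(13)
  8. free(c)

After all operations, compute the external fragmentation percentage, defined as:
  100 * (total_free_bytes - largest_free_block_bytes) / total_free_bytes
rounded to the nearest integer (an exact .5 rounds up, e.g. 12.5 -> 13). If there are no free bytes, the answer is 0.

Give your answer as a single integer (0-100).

Answer: 42

Derivation:
Op 1: a = malloc(11) -> a = 0; heap: [0-10 ALLOC][11-47 FREE]
Op 2: b = malloc(8) -> b = 11; heap: [0-10 ALLOC][11-18 ALLOC][19-47 FREE]
Op 3: free(a) -> (freed a); heap: [0-10 FREE][11-18 ALLOC][19-47 FREE]
Op 4: c = malloc(10) -> c = 0; heap: [0-9 ALLOC][10-10 FREE][11-18 ALLOC][19-47 FREE]
Op 5: d = malloc(12) -> d = 19; heap: [0-9 ALLOC][10-10 FREE][11-18 ALLOC][19-30 ALLOC][31-47 FREE]
Op 6: b = realloc(b, 4) -> b = 11; heap: [0-9 ALLOC][10-10 FREE][11-14 ALLOC][15-18 FREE][19-30 ALLOC][31-47 FREE]
Op 7: e = malloc(13) -> e = 31; heap: [0-9 ALLOC][10-10 FREE][11-14 ALLOC][15-18 FREE][19-30 ALLOC][31-43 ALLOC][44-47 FREE]
Op 8: free(c) -> (freed c); heap: [0-10 FREE][11-14 ALLOC][15-18 FREE][19-30 ALLOC][31-43 ALLOC][44-47 FREE]
Free blocks: [11 4 4] total_free=19 largest=11 -> 100*(19-11)/19 = 800/19 ≈ 42.105 -> rounds to 42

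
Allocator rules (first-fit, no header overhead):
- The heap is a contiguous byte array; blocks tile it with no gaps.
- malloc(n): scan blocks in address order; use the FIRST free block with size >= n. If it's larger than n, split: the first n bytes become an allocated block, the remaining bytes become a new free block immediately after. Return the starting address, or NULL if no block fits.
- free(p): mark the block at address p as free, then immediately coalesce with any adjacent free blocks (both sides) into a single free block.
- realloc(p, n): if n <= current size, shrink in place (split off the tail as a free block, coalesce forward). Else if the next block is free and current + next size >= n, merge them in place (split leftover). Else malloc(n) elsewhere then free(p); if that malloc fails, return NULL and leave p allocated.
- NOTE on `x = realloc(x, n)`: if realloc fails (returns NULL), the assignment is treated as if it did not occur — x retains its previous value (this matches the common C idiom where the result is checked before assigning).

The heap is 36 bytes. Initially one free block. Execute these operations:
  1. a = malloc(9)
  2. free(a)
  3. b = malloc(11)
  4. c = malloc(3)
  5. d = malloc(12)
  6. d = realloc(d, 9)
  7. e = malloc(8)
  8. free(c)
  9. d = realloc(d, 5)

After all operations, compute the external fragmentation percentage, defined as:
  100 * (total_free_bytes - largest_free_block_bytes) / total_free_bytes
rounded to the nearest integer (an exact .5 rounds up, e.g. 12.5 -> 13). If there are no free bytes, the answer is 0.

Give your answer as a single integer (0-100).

Op 1: a = malloc(9) -> a = 0; heap: [0-8 ALLOC][9-35 FREE]
Op 2: free(a) -> (freed a); heap: [0-35 FREE]
Op 3: b = malloc(11) -> b = 0; heap: [0-10 ALLOC][11-35 FREE]
Op 4: c = malloc(3) -> c = 11; heap: [0-10 ALLOC][11-13 ALLOC][14-35 FREE]
Op 5: d = malloc(12) -> d = 14; heap: [0-10 ALLOC][11-13 ALLOC][14-25 ALLOC][26-35 FREE]
Op 6: d = realloc(d, 9) -> d = 14; heap: [0-10 ALLOC][11-13 ALLOC][14-22 ALLOC][23-35 FREE]
Op 7: e = malloc(8) -> e = 23; heap: [0-10 ALLOC][11-13 ALLOC][14-22 ALLOC][23-30 ALLOC][31-35 FREE]
Op 8: free(c) -> (freed c); heap: [0-10 ALLOC][11-13 FREE][14-22 ALLOC][23-30 ALLOC][31-35 FREE]
Op 9: d = realloc(d, 5) -> d = 14; heap: [0-10 ALLOC][11-13 FREE][14-18 ALLOC][19-22 FREE][23-30 ALLOC][31-35 FREE]
Free blocks: [3 4 5] total_free=12 largest=5 -> 100*(12-5)/12 = 700/12 ≈ 58.333 -> rounds to 58

Answer: 58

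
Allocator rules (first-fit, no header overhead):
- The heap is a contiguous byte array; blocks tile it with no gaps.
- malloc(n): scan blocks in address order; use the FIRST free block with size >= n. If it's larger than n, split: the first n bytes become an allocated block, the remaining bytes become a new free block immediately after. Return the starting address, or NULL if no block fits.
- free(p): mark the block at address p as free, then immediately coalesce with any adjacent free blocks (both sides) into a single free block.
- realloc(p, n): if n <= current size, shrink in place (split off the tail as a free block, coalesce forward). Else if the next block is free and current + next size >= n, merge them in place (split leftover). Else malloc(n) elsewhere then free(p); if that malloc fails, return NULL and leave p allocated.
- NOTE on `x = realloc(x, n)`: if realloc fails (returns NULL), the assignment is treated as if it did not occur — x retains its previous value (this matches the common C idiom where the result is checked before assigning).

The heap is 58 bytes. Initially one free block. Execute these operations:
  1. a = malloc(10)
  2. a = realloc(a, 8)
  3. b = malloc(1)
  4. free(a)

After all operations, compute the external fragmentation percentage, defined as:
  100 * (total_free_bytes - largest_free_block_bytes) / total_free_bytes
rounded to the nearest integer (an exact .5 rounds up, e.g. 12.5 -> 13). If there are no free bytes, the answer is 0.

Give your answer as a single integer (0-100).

Op 1: a = malloc(10) -> a = 0; heap: [0-9 ALLOC][10-57 FREE]
Op 2: a = realloc(a, 8) -> a = 0; heap: [0-7 ALLOC][8-57 FREE]
Op 3: b = malloc(1) -> b = 8; heap: [0-7 ALLOC][8-8 ALLOC][9-57 FREE]
Op 4: free(a) -> (freed a); heap: [0-7 FREE][8-8 ALLOC][9-57 FREE]
Free blocks: [8 49] total_free=57 largest=49 -> 100*(57-49)/57 = 800/57 ≈ 14.035 -> rounds to 14

Answer: 14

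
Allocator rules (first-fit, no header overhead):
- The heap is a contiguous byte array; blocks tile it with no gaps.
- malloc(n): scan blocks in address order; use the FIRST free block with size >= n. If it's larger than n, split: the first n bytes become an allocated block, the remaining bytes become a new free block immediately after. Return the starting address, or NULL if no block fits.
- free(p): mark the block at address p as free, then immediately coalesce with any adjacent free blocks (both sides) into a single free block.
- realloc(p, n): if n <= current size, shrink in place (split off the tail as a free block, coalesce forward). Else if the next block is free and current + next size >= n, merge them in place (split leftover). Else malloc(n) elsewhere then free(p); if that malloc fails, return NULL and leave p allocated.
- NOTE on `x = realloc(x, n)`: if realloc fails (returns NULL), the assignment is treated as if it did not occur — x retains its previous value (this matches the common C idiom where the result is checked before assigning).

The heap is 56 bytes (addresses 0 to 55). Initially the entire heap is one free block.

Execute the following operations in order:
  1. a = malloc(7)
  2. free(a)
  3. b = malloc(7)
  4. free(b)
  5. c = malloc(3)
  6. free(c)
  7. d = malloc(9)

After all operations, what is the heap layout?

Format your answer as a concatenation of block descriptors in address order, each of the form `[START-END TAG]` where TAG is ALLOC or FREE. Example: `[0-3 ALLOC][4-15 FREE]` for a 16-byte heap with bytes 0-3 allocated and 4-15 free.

Op 1: a = malloc(7) -> a = 0; heap: [0-6 ALLOC][7-55 FREE]
Op 2: free(a) -> (freed a); heap: [0-55 FREE]
Op 3: b = malloc(7) -> b = 0; heap: [0-6 ALLOC][7-55 FREE]
Op 4: free(b) -> (freed b); heap: [0-55 FREE]
Op 5: c = malloc(3) -> c = 0; heap: [0-2 ALLOC][3-55 FREE]
Op 6: free(c) -> (freed c); heap: [0-55 FREE]
Op 7: d = malloc(9) -> d = 0; heap: [0-8 ALLOC][9-55 FREE]

Answer: [0-8 ALLOC][9-55 FREE]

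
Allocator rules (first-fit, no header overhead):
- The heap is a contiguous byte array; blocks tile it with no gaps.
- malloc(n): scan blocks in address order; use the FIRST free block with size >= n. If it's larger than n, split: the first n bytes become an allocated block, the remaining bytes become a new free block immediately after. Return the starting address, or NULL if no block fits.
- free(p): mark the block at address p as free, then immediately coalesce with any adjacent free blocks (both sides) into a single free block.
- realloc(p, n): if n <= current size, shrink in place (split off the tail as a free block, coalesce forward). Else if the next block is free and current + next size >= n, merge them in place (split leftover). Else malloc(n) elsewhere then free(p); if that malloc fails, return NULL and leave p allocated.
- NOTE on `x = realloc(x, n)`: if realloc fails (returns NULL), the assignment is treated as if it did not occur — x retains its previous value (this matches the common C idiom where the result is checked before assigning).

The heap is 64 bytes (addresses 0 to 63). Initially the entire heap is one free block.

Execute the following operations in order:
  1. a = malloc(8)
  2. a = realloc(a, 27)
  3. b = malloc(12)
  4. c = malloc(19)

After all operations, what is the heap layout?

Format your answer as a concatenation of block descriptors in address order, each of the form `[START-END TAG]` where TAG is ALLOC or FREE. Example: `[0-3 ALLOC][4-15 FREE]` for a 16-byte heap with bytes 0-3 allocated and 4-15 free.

Answer: [0-26 ALLOC][27-38 ALLOC][39-57 ALLOC][58-63 FREE]

Derivation:
Op 1: a = malloc(8) -> a = 0; heap: [0-7 ALLOC][8-63 FREE]
Op 2: a = realloc(a, 27) -> a = 0; heap: [0-26 ALLOC][27-63 FREE]
Op 3: b = malloc(12) -> b = 27; heap: [0-26 ALLOC][27-38 ALLOC][39-63 FREE]
Op 4: c = malloc(19) -> c = 39; heap: [0-26 ALLOC][27-38 ALLOC][39-57 ALLOC][58-63 FREE]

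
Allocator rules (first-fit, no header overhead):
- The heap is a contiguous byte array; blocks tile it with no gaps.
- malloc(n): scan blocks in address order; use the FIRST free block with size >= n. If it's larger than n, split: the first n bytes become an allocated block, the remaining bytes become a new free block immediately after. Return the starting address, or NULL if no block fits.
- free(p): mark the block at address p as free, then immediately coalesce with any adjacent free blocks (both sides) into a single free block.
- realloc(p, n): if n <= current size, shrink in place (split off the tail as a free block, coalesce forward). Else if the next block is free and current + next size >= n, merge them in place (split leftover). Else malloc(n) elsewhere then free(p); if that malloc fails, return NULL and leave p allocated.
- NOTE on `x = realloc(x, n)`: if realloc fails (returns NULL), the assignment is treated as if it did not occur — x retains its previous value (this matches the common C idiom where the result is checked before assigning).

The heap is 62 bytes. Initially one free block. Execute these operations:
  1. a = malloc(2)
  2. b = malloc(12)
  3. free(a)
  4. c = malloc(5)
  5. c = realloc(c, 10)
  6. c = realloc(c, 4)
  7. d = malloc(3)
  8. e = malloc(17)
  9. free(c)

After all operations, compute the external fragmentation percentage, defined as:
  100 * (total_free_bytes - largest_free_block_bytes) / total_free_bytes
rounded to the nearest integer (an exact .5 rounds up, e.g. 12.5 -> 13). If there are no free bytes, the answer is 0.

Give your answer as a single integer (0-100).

Op 1: a = malloc(2) -> a = 0; heap: [0-1 ALLOC][2-61 FREE]
Op 2: b = malloc(12) -> b = 2; heap: [0-1 ALLOC][2-13 ALLOC][14-61 FREE]
Op 3: free(a) -> (freed a); heap: [0-1 FREE][2-13 ALLOC][14-61 FREE]
Op 4: c = malloc(5) -> c = 14; heap: [0-1 FREE][2-13 ALLOC][14-18 ALLOC][19-61 FREE]
Op 5: c = realloc(c, 10) -> c = 14; heap: [0-1 FREE][2-13 ALLOC][14-23 ALLOC][24-61 FREE]
Op 6: c = realloc(c, 4) -> c = 14; heap: [0-1 FREE][2-13 ALLOC][14-17 ALLOC][18-61 FREE]
Op 7: d = malloc(3) -> d = 18; heap: [0-1 FREE][2-13 ALLOC][14-17 ALLOC][18-20 ALLOC][21-61 FREE]
Op 8: e = malloc(17) -> e = 21; heap: [0-1 FREE][2-13 ALLOC][14-17 ALLOC][18-20 ALLOC][21-37 ALLOC][38-61 FREE]
Op 9: free(c) -> (freed c); heap: [0-1 FREE][2-13 ALLOC][14-17 FREE][18-20 ALLOC][21-37 ALLOC][38-61 FREE]
Free blocks: [2 4 24] total_free=30 largest=24 -> 100*(30-24)/30 = 600/30 = 20

Answer: 20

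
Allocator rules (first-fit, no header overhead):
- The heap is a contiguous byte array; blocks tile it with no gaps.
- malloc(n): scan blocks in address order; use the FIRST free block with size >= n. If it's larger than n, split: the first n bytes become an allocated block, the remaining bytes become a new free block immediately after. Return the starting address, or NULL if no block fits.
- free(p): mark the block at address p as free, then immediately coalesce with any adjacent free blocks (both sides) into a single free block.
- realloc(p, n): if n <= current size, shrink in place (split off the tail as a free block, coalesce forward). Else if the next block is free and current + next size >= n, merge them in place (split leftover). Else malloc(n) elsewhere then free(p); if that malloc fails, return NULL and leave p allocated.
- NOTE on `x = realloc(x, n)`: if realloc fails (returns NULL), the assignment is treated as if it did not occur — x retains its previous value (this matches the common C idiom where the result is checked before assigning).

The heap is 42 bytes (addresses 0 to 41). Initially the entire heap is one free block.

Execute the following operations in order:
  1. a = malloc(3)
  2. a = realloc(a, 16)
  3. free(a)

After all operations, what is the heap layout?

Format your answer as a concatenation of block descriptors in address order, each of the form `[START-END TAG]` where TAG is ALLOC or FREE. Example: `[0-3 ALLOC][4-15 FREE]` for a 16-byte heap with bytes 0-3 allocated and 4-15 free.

Answer: [0-41 FREE]

Derivation:
Op 1: a = malloc(3) -> a = 0; heap: [0-2 ALLOC][3-41 FREE]
Op 2: a = realloc(a, 16) -> a = 0; heap: [0-15 ALLOC][16-41 FREE]
Op 3: free(a) -> (freed a); heap: [0-41 FREE]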